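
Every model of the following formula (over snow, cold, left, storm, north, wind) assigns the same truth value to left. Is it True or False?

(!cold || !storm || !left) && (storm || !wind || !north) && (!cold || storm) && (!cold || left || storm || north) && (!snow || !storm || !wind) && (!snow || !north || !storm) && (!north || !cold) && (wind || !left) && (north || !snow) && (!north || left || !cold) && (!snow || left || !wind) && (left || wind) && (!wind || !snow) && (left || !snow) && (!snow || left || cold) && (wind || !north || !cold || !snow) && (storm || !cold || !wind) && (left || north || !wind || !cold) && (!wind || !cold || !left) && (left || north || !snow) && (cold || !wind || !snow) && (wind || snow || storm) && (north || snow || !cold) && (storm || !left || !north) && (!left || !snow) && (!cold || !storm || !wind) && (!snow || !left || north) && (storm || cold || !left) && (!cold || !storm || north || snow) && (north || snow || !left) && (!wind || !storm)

Suppose left = true.
From the singleton clause (wind), wind = true.
From the singleton clause (!snow), snow = false.
From the singleton clause (!cold), cold = false.
From the singleton clause (storm), storm = true.
But (!storm) is also a unit clause — contradiction.
So every satisfying assignment has left = False.

False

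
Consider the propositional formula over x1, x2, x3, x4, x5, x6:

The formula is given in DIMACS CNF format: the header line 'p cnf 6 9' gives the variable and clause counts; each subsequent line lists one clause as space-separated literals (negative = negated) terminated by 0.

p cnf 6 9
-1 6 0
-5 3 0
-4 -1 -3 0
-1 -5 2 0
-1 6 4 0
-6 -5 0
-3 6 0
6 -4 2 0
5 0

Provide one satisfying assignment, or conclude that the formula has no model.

(x5) alone gives x5 = True.
(x3) alone gives x3 = True.
(¬x6) alone gives x6 = False.
But (x6) is also a unit clause — contradiction.

UNSATISFIABLE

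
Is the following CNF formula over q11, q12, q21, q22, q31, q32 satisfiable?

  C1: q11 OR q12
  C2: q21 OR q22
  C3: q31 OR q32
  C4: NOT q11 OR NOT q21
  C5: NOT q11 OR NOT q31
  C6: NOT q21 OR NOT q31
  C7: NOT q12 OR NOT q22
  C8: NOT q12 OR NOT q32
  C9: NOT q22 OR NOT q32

No

Suppose q11 = true.
(NOT q21) alone gives q21 = false.
(q22) alone gives q22 = true.
(NOT q31) alone gives q31 = false.
(q32) alone gives q32 = true.
But (NOT q32) is also a unit clause — contradiction.
Undo q11 and try q11 = false.
(q12) alone gives q12 = true.
(NOT q22) alone gives q22 = false.
(q21) alone gives q21 = true.
(NOT q31) alone gives q31 = false.
(q32) alone gives q32 = true.
But (NOT q32) is also a unit clause — contradiction.
Both values of q11 lead to a conflict.
No assignment satisfies every clause.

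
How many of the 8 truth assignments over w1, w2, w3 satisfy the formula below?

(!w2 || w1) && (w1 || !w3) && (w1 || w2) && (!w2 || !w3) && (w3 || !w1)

1

There are 2^3 = 8 truth assignments over (w1, w2, w3).
Check each against the 5 clauses (columns in the order w1, w2, w3):
  F F F  ✗ fails (w1 || w2)
  F F T  ✗ fails (w1 || !w3)
  F T F  ✗ fails (!w2 || w1)
  F T T  ✗ fails (!w2 || w1)
  T F F  ✗ fails (w3 || !w1)
  T F T  ✓ satisfies all
  T T F  ✗ fails (w3 || !w1)
  T T T  ✗ fails (!w2 || !w3)
1 of the 8 rows is a model.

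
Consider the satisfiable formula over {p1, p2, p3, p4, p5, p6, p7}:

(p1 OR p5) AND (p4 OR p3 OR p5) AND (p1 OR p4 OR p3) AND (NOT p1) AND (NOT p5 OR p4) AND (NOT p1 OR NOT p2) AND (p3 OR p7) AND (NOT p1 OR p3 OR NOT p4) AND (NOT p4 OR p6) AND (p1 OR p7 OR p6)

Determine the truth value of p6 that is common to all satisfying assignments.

True

Suppose p6 = false.
Unit clause (NOT p1) forces p1 = false.
Unit clause (p5) forces p5 = true.
Unit clause (p4) forces p4 = true.
Now (NOT p4) is unsatisfied and unit — conflict.
So every satisfying assignment has p6 = True.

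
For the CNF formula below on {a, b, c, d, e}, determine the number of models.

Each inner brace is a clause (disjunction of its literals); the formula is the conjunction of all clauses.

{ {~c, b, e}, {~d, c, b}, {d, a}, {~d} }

There are 2^5 = 32 truth assignments over (a, b, c, d, e).
Split on d. With d = 1, the clauses containing d are satisfied and ~d drops from the rest; 0 of the 2^4 = 16 assignments to the other variables satisfy what remains.
With d = 0, by the same count on the reduced clause set, 7 assignments work.
(One model: a=T, b=F, c=F, d=F, e=F.)
Total: 0 + 7 = 7.

7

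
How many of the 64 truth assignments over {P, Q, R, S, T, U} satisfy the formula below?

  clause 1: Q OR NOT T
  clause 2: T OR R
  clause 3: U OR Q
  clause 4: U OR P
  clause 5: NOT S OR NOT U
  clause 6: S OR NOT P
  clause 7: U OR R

6

There are 2^6 = 64 truth assignments over (P, Q, R, S, T, U).
Split on Q. With Q = true, the clauses containing Q are satisfied and NOT Q drops from the rest; 5 of the 2^5 = 32 assignments to the other variables satisfy what remains.
With Q = false, by the same count on the reduced clause set, 1 assignment works.
(One model: P=F, Q=F, R=T, S=F, T=F, U=T.)
Total: 5 + 1 = 6.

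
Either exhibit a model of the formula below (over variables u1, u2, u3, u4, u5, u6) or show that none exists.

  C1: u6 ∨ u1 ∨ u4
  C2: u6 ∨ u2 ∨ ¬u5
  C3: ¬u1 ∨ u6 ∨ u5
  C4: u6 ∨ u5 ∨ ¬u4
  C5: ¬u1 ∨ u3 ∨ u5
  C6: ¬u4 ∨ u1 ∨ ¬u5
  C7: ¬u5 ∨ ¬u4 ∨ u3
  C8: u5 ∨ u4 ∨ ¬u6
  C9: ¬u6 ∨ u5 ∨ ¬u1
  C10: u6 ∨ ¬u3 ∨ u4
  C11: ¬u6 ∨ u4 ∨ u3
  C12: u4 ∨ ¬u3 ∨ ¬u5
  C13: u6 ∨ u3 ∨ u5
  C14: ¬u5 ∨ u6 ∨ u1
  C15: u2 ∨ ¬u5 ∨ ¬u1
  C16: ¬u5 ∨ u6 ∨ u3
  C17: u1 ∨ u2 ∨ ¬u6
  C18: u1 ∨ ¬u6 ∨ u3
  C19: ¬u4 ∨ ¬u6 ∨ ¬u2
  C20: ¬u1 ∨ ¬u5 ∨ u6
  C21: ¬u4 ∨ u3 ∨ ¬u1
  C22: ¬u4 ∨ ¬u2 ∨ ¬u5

Case u6 = True:
Case u5 = True:
Case u4 = False:
The clause (u3) is unit, so u3 = True.
But (¬u3) is also a unit clause — contradiction.
Backtrack on u4: now try u4 = True.
The clause (u1) is unit, so u1 = True.
The clause (u3) is unit, so u3 = True.
The clause (u2) is unit, so u2 = True.
But (¬u2) is also a unit clause — contradiction.
Both values of u4 lead to a conflict.
Backtrack on u5: now try u5 = False.
The clause (u4) is unit, so u4 = True.
The clause (¬u1) is unit, so u1 = False.
The clause (u2) is unit, so u2 = True.
But (¬u2) is also a unit clause — contradiction.
Both values of u5 lead to a conflict.
Backtrack on u6: now try u6 = False.
Case u1 = True:
The clause (u5) is unit, so u5 = True.
But (¬u5) is also a unit clause — contradiction.
Backtrack on u1: now try u1 = False.
The clause (u4) is unit, so u4 = True.
The clause (u5) is unit, so u5 = True.
But (¬u5) is also a unit clause — contradiction.
Both values of u1 lead to a conflict.
Both values of u6 lead to a conflict.

UNSATISFIABLE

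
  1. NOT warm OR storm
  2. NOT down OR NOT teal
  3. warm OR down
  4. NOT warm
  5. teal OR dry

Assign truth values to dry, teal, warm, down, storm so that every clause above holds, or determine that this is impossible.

dry ↦ true,  teal ↦ false,  warm ↦ false,  down ↦ true,  storm ↦ true

The clause (NOT warm) is unit, so warm = false.
The clause (down) is unit, so down = true.
The clause (NOT teal) is unit, so teal = false.
The clause (dry) is unit, so dry = true.
All clauses hold; storm can take either value.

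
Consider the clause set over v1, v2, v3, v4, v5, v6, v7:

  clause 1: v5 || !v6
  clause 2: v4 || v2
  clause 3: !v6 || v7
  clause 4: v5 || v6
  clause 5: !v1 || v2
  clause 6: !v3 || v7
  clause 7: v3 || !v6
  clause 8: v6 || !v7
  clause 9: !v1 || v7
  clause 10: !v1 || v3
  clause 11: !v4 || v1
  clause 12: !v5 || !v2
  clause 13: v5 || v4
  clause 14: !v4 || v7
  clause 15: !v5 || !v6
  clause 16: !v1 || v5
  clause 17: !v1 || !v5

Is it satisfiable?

Unsatisfiable

Suppose v5 = true.
(!v2) alone gives v2 = false.
(v4) alone gives v4 = true.
(!v1) alone gives v1 = false.
But (v1) is also a unit clause — contradiction.
Undo v5 and try v5 = false.
(!v6) alone gives v6 = false.
But (v6) is also a unit clause — contradiction.
Both values of v5 lead to a conflict.
No assignment satisfies every clause.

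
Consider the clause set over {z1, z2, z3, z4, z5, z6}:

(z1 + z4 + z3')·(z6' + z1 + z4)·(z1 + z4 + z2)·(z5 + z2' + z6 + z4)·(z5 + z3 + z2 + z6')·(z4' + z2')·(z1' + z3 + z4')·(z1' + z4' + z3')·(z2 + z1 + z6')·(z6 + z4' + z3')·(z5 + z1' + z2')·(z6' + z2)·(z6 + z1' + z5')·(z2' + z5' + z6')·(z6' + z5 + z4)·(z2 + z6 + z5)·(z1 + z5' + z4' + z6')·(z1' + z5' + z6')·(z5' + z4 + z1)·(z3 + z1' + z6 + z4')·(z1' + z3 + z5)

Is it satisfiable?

Satisfiable

Branch on z4: set z4 = 1.
The clause (z2') is unit, so z2 = 0.
The clause (z6') is unit, so z6 = 0.
The clause (z3') is unit, so z3 = 0.
The clause (z1') is unit, so z1 = 0.
The clause (z5) is unit, so z5 = 1.
This assignment satisfies each clause.
A satisfying assignment: z1 ↦ 0,  z2 ↦ 0,  z3 ↦ 0,  z4 ↦ 1,  z5 ↦ 1,  z6 ↦ 0.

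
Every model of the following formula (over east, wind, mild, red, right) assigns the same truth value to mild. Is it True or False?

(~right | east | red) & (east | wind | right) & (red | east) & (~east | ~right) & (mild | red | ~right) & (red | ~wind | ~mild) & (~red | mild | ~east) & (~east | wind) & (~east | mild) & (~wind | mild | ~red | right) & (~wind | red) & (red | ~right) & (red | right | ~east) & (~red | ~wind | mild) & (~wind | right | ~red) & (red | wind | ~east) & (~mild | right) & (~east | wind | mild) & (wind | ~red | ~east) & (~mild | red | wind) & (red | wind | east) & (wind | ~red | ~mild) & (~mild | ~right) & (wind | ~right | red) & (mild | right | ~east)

Suppose mild = 1.
Unit clause (right) forces right = 1.
Now (~right) is unsatisfied and unit — conflict.
So every satisfying assignment has mild = False.

False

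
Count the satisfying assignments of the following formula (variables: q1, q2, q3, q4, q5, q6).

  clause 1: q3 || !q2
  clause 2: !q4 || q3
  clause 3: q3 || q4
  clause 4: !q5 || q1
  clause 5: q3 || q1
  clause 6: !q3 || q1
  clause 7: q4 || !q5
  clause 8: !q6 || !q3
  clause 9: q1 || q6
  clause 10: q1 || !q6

There are 2^6 = 64 truth assignments over (q1, q2, q3, q4, q5, q6).
Split on q3. With q3 = true, the clauses containing q3 are satisfied and !q3 drops from the rest; 6 of the 2^5 = 32 assignments to the other variables satisfy what remains.
With q3 = false, by the same count on the reduced clause set, 0 assignments work.
(One model: q1=T, q2=F, q3=T, q4=F, q5=F, q6=F.)
Total: 6 + 0 = 6.

6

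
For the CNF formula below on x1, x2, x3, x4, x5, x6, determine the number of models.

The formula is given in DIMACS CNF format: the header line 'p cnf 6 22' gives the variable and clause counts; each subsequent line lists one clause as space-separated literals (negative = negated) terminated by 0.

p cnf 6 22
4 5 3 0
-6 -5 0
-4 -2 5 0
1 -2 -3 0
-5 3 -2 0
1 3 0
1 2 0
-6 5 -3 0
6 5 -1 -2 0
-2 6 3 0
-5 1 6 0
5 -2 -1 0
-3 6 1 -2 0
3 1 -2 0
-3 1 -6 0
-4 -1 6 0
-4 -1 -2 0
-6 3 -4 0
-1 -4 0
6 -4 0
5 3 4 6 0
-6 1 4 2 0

4

There are 2^6 = 64 truth assignments over (x1, x2, x3, x4, x5, x6).
Split on x3. With x3 = True, the clauses containing x3 are satisfied and ¬x3 drops from the rest; 3 of the 2^5 = 32 assignments to the other variables satisfy what remains.
With x3 = False, by the same count on the reduced clause set, 1 assignment works.
Total: 3 + 1 = 4.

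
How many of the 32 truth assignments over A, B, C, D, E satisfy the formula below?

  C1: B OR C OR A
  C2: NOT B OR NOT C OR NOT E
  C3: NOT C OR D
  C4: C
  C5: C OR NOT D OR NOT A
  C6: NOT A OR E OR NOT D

There are 2^5 = 32 truth assignments over (A, B, C, D, E).
Split on B. With B = true, the clauses containing B are satisfied and NOT B drops from the rest; 1 of the 2^4 = 16 assignments to the other variables satisfy what remains.
With B = false, by the same count on the reduced clause set, 3 assignments work.
Total: 1 + 3 = 4.

4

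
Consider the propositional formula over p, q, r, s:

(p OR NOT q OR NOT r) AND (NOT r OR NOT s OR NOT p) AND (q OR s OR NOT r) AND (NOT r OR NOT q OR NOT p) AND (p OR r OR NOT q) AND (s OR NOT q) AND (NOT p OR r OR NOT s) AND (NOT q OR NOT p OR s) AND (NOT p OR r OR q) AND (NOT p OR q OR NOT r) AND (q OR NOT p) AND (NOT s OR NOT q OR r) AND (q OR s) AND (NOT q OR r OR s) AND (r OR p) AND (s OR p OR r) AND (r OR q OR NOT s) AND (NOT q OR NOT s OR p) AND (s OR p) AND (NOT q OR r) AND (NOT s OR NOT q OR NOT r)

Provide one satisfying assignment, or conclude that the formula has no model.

Case s = true:
Case r = true:
(NOT p) alone gives p = false.
(NOT q) alone gives q = false.
This assignment satisfies each clause.

p: false; q: false; r: true; s: true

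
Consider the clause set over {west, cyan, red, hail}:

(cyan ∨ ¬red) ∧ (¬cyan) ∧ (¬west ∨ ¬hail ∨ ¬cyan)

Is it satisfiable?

(¬cyan) alone gives cyan = False.
(¬red) alone gives red = False.
Every clause is now satisfied; west, hail are unconstrained.
A satisfying assignment: west: False; cyan: False; red: False; hail: True.

Yes, satisfiable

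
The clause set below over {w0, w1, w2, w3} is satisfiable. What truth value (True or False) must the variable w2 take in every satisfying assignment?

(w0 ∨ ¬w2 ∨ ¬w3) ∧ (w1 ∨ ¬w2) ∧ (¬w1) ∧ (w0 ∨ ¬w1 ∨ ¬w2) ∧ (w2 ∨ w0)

False

Suppose w2 = True.
(w1) alone gives w1 = True.
That conflicts with the unit clause (¬w1).
So every satisfying assignment has w2 = False.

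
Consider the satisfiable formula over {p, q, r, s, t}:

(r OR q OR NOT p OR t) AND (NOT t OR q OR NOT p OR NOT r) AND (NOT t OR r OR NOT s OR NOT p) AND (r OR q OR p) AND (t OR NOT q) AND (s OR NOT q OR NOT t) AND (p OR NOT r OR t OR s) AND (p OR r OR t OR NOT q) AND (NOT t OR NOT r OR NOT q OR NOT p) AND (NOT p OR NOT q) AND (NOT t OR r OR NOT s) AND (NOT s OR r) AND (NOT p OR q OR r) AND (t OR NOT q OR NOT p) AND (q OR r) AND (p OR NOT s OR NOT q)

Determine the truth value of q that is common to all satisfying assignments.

False

Suppose q = true.
Unit clause (t) forces t = true.
Unit clause (s) forces s = true.
Unit clause (NOT p) forces p = false.
Now (p) is unsatisfied and unit — conflict.
So every satisfying assignment has q = False.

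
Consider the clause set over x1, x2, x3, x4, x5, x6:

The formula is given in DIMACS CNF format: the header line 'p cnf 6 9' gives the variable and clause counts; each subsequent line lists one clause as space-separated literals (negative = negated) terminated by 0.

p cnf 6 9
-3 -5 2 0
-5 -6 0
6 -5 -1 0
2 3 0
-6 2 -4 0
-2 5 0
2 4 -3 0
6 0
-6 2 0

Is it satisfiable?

From the singleton clause (x6), x6 = True.
From the singleton clause (¬x5), x5 = False.
From the singleton clause (¬x2), x2 = False.
But (x2) is also a unit clause — contradiction.
No assignment satisfies every clause.

Unsatisfiable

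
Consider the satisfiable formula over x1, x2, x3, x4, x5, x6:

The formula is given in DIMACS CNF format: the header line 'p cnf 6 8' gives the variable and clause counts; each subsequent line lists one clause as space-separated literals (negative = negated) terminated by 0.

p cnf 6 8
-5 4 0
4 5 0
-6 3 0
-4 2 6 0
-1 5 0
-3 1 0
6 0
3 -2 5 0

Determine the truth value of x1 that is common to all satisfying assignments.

True

Suppose x1 = False.
The clause (¬x3) is unit, so x3 = False.
The clause (¬x6) is unit, so x6 = False.
That conflicts with the unit clause (x6).
So every satisfying assignment has x1 = True.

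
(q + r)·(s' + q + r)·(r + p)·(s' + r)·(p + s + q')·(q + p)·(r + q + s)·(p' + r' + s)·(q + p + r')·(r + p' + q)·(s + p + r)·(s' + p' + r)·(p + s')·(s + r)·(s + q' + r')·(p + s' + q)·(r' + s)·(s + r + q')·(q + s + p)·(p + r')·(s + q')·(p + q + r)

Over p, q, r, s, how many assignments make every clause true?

There are 2^4 = 16 truth assignments over (p, q, r, s).
Check each against the 22 clauses (columns in the order p, q, r, s):
  F F F F  ✗ fails (q + r)
  F F F T  ✗ fails (q + r)
  F F T F  ✗ fails (q + p)
  F F T T  ✗ fails (q + p)
  F T F F  ✗ fails (r + p)
  F T F T  ✗ fails (r + p)
  F T T F  ✗ fails (p + s + q')
  F T T T  ✗ fails (p + s')
  T F F F  ✗ fails (q + r)
  T F F T  ✗ fails (q + r)
  T F T F  ✗ fails (p' + r' + s)
  T F T T  ✓ satisfies all
  T T F F  ✗ fails (s + r)
  T T F T  ✗ fails (s' + r)
  T T T F  ✗ fails (p' + r' + s)
  T T T T  ✓ satisfies all
2 of the 16 rows are models.

2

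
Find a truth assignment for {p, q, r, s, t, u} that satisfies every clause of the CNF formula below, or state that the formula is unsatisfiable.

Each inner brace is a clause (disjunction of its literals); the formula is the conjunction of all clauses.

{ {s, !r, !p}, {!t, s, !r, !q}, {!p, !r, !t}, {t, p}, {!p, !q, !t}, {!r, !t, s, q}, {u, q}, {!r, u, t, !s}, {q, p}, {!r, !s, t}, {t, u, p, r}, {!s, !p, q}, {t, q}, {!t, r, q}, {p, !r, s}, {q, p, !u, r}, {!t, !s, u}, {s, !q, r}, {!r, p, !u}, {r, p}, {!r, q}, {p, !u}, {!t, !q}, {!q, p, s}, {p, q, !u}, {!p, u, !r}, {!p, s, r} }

Case t = false:
Unit clause (p) forces p = true.
Unit clause (q) forces q = true.
Case s = true:
Unit clause (!r) forces r = false.
No clause remains; u is free.

p=true; q=true; r=false; s=true; t=false; u=false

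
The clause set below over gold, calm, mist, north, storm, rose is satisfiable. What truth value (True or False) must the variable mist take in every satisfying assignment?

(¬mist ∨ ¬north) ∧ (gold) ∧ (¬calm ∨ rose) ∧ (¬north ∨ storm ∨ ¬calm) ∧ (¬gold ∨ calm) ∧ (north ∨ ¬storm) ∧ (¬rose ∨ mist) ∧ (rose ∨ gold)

True

Suppose mist = False.
From the singleton clause (gold), gold = True.
From the singleton clause (calm), calm = True.
From the singleton clause (rose), rose = True.
But (¬rose) is also a unit clause — contradiction.
So every satisfying assignment has mist = True.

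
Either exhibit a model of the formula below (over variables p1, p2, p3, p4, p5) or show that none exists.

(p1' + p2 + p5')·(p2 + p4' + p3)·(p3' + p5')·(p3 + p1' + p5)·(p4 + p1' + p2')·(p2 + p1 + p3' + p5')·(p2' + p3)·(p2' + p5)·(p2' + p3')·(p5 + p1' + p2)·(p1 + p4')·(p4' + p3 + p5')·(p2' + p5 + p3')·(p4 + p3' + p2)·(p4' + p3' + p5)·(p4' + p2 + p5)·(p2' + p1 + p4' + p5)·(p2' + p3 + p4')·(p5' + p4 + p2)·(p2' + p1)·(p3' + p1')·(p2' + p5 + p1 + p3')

p1 ↦ 0; p2 ↦ 0; p3 ↦ 0; p4 ↦ 0; p5 ↦ 0

Case p3 = 0:
Unit clause (p2') forces p2 = 0.
Unit clause (p4') forces p4 = 0.
Unit clause (p5') forces p5 = 0.
Unit clause (p1') forces p1 = 0.
All clauses are satisfied.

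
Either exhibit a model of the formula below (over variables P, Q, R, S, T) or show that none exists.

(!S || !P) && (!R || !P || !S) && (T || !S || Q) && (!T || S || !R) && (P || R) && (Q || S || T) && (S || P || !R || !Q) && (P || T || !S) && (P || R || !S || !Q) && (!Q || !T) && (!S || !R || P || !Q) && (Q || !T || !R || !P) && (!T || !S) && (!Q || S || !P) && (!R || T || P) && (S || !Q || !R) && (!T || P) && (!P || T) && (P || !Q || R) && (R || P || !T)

P: true, Q: false, R: false, S: false, T: true

Case S = false:
Case T = true:
(!R) alone gives R = false.
(P) alone gives P = true.
(!Q) alone gives Q = false.
Every clause now holds.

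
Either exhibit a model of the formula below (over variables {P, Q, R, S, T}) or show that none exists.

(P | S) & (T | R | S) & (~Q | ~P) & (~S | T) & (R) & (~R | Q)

P ↦ 0, Q ↦ 1, R ↦ 1, S ↦ 1, T ↦ 1

From the singleton clause (R), R = 1.
From the singleton clause (Q), Q = 1.
From the singleton clause (~P), P = 0.
From the singleton clause (S), S = 1.
From the singleton clause (T), T = 1.
All clauses are satisfied.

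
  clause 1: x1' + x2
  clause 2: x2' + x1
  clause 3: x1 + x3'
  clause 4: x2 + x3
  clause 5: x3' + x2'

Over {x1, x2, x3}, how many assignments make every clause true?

1

There are 2^3 = 8 truth assignments over (x1, x2, x3).
Split on x2. With x2 = 1, the clauses containing x2 are satisfied and x2' drops from the rest; 1 of the 2^2 = 4 assignments to the other variables satisfy what remains.
With x2 = 0, by the same count on the reduced clause set, 0 assignments work.
Total: 1 + 0 = 1.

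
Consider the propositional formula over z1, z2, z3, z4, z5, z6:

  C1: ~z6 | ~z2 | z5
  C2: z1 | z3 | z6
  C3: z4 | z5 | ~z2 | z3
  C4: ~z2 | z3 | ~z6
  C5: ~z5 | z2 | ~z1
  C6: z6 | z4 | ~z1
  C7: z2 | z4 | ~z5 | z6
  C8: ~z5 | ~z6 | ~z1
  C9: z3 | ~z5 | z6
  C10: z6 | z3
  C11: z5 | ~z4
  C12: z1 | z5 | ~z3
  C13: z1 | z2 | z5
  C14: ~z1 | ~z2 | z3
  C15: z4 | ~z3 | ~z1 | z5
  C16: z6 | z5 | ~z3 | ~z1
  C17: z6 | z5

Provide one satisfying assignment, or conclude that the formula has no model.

z1=0; z2=1; z3=1; z4=0; z5=1; z6=0

Suppose z6 = 0.
(z3) alone gives z3 = 1.
(z5) alone gives z5 = 1.
Suppose z2 = 1.
Suppose z4 = 0.
(~z1) alone gives z1 = 0.
Every clause now holds.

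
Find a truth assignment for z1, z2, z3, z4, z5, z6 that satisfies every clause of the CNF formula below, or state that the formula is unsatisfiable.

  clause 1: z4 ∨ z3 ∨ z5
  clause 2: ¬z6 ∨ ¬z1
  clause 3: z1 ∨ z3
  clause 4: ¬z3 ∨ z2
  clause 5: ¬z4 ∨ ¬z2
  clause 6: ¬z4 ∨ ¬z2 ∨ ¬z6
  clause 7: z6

z1: False; z2: True; z3: True; z4: False; z5: False; z6: True

From the singleton clause (z6), z6 = True.
From the singleton clause (¬z1), z1 = False.
From the singleton clause (z3), z3 = True.
From the singleton clause (z2), z2 = True.
From the singleton clause (¬z4), z4 = False.
No clause remains; z5 is free.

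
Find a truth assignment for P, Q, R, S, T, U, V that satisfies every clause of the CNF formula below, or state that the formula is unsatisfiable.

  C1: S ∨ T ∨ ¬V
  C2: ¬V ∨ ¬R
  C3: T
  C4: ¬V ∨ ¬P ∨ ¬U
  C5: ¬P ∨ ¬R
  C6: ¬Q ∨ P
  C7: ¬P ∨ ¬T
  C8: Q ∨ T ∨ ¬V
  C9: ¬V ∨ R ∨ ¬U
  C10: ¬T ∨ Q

(T) alone gives T = True.
(¬P) alone gives P = False.
(¬Q) alone gives Q = False.
Now (Q) is unsatisfied and unit — conflict.

UNSATISFIABLE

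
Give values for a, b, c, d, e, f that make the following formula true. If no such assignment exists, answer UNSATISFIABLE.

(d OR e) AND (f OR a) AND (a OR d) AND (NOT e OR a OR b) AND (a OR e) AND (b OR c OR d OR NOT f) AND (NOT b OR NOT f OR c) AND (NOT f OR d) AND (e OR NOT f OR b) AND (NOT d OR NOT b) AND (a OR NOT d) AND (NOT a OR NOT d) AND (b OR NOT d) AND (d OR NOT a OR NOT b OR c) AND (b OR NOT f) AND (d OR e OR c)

Case d = false:
Unit clause (e) forces e = true.
Unit clause (a) forces a = true.
Unit clause (NOT f) forces f = false.
Case b = false:
No clause remains; c is free.

a ↦ true, b ↦ false, c ↦ true, d ↦ false, e ↦ true, f ↦ false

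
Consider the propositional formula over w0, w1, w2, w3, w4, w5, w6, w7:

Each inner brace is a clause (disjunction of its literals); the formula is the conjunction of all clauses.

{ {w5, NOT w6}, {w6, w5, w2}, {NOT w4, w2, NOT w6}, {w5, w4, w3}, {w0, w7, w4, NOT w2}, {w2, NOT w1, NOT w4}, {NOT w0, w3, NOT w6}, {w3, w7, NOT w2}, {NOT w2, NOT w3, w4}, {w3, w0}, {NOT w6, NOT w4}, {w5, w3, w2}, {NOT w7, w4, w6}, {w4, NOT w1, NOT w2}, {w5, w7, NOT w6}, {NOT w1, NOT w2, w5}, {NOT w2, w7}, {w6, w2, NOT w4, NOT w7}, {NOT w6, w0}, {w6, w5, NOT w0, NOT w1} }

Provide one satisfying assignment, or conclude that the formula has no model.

Case w5 = true:
Case w3 = true:
Case w2 = false:
Case w4 = false:
Case w7 = true:
From the singleton clause (w6), w6 = true.
From the singleton clause (w0), w0 = true.
Every clause is now satisfied; w1 is unconstrained.

w0=true; w1=true; w2=false; w3=true; w4=false; w5=true; w6=true; w7=true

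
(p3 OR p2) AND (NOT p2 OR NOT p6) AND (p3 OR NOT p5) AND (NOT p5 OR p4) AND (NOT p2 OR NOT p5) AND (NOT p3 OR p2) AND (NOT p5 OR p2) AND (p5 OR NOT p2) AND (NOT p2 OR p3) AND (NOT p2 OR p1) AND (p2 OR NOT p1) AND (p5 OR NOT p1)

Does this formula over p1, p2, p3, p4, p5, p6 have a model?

Case p3 = true:
The clause (p2) is unit, so p2 = true.
The clause (NOT p6) is unit, so p6 = false.
The clause (NOT p5) is unit, so p5 = false.
But (p5) is also a unit clause — contradiction.
Backtrack on p3: now try p3 = false.
The clause (p2) is unit, so p2 = true.
But (NOT p2) is also a unit clause — contradiction.
Neither p3 = true nor p3 = false works.
No assignment satisfies every clause.

No, unsatisfiable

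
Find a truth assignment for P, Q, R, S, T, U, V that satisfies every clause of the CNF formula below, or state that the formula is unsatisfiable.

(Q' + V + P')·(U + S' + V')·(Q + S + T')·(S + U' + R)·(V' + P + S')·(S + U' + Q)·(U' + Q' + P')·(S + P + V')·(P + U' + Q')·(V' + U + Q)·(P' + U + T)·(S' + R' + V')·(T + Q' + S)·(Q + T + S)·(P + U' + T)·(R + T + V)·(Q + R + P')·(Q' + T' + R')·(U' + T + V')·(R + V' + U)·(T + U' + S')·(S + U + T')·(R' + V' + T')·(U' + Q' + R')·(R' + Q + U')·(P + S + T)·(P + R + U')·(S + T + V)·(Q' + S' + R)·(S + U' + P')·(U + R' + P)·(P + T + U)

P=1; Q=0; R=1; S=1; T=1; U=0; V=0

Suppose Q = 0.
Suppose S = 1.
Suppose U = 0.
The clause (V') is unit, so V = 0.
Suppose P = 1.
The clause (T) is unit, so T = 1.
The clause (R) is unit, so R = 1.
Every clause now holds.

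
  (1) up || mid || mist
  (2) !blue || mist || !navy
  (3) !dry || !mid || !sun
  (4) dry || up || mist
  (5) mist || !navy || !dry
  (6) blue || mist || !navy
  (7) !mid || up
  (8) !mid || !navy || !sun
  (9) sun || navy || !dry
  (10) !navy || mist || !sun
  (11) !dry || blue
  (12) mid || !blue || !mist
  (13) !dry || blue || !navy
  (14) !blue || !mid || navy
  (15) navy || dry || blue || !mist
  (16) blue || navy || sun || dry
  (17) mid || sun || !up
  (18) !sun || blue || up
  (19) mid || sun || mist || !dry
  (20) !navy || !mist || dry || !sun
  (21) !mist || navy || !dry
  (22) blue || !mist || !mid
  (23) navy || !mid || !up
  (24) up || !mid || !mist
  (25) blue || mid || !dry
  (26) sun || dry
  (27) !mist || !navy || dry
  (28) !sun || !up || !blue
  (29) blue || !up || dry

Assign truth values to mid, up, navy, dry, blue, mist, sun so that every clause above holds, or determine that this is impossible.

mid ↦ true, up ↦ true, navy ↦ true, dry ↦ true, blue ↦ true, mist ↦ true, sun ↦ false

Try mid = true.
The clause (up) is unit, so up = true.
The clause (navy) is unit, so navy = true.
The clause (!sun) is unit, so sun = false.
The clause (dry) is unit, so dry = true.
The clause (mist) is unit, so mist = true.
The clause (blue) is unit, so blue = true.
This assignment satisfies each clause.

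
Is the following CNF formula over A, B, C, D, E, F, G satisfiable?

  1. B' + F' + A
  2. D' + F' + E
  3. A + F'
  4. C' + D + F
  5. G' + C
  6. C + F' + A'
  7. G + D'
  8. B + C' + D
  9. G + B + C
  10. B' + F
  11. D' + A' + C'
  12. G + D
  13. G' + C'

Case A = 1:
Case G = 0:
From the singleton clause (D'), D = 0.
Now (D) is unsatisfied and unit — conflict.
That branch fails; take G = 1 instead.
From the singleton clause (C), C = 1.
Now (C') is unsatisfied and unit — conflict.
Both values of G lead to a conflict.
That branch fails; take A = 0 instead.
From the singleton clause (F'), F = 0.
From the singleton clause (B'), B = 0.
Case C = 0:
From the singleton clause (G'), G = 0.
Now (G) is unsatisfied and unit — conflict.
That branch fails; take C = 1 instead.
From the singleton clause (D), D = 1.
From the singleton clause (G), G = 1.
Now (G') is unsatisfied and unit — conflict.
Both values of C lead to a conflict.
Both values of A lead to a conflict.
No assignment satisfies every clause.

No, unsatisfiable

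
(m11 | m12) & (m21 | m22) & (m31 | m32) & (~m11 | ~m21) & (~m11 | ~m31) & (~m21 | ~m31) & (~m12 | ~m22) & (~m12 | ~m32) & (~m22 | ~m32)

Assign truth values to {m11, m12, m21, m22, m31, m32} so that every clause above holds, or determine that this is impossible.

Branch on m11: set m11 = 1.
The clause (~m21) is unit, so m21 = 0.
The clause (m22) is unit, so m22 = 1.
The clause (~m31) is unit, so m31 = 0.
The clause (m32) is unit, so m32 = 1.
That conflicts with the unit clause (~m32).
Backtrack on m11: now try m11 = 0.
The clause (m12) is unit, so m12 = 1.
The clause (~m22) is unit, so m22 = 0.
The clause (m21) is unit, so m21 = 1.
The clause (~m31) is unit, so m31 = 0.
The clause (m32) is unit, so m32 = 1.
That conflicts with the unit clause (~m32).
Either choice for m11 ends in contradiction.

UNSATISFIABLE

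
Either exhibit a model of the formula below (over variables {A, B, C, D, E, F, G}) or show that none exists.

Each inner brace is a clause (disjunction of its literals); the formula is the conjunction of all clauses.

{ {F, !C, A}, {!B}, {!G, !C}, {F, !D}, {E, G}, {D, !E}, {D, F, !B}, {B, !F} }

Unit clause (!B) forces B = false.
Unit clause (!F) forces F = false.
Unit clause (!D) forces D = false.
Unit clause (!E) forces E = false.
Unit clause (G) forces G = true.
Unit clause (!C) forces C = false.
No clause remains; A is free.

A: false, B: false, C: false, D: false, E: false, F: false, G: true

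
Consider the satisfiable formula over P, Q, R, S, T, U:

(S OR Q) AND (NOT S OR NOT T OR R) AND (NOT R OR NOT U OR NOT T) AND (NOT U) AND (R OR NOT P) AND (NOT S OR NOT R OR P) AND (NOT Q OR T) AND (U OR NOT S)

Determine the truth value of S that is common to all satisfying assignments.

Suppose S = true.
Unit clause (NOT U) forces U = false.
That conflicts with the unit clause (U).
So every satisfying assignment has S = False.

False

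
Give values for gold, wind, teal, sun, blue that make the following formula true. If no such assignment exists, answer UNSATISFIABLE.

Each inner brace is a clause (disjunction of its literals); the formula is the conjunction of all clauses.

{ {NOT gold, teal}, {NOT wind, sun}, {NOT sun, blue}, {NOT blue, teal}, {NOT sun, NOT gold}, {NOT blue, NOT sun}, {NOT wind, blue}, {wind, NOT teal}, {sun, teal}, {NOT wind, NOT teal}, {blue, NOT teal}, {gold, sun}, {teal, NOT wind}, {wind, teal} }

UNSATISFIABLE

Suppose gold = false.
Unit clause (sun) forces sun = true.
Unit clause (blue) forces blue = true.
But (NOT blue) is also a unit clause — contradiction.
That branch fails; take gold = true instead.
Unit clause (teal) forces teal = true.
Unit clause (NOT sun) forces sun = false.
Unit clause (NOT wind) forces wind = false.
But (wind) is also a unit clause — contradiction.
Both values of gold lead to a conflict.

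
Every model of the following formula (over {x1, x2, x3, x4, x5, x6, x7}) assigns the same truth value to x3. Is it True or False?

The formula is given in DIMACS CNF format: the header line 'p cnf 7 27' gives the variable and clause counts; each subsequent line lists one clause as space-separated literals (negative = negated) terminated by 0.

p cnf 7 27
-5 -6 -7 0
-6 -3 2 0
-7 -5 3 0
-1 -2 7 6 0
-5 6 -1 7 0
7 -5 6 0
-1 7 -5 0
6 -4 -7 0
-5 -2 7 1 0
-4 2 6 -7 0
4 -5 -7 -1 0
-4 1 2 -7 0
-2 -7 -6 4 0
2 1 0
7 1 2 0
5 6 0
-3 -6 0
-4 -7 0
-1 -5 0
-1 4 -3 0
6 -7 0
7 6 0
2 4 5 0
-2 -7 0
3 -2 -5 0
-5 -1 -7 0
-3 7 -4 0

Suppose x3 = True.
Unit clause (¬x6) forces x6 = False.
Unit clause (x5) forces x5 = True.
Unit clause (x7) forces x7 = True.
That conflicts with the unit clause (¬x7).
So every satisfying assignment has x3 = False.

False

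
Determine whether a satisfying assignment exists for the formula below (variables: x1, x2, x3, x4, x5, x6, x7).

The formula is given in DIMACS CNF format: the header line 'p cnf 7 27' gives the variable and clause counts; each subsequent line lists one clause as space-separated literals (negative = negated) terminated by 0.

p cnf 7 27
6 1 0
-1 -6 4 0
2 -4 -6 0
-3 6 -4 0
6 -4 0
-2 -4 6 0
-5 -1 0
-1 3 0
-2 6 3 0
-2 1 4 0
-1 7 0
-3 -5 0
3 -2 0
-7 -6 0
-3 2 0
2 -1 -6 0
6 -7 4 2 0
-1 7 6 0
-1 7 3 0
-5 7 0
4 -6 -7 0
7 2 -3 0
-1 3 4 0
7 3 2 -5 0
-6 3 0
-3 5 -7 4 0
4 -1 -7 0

Satisfiable

Suppose x6 = True.
From the singleton clause (¬x7), x7 = False.
From the singleton clause (¬x1), x1 = False.
From the singleton clause (¬x5), x5 = False.
From the singleton clause (x3), x3 = True.
From the singleton clause (x2), x2 = True.
From the singleton clause (x4), x4 = True.
All clauses are satisfied.
A satisfying assignment: x1=False; x2=True; x3=True; x4=True; x5=False; x6=True; x7=False.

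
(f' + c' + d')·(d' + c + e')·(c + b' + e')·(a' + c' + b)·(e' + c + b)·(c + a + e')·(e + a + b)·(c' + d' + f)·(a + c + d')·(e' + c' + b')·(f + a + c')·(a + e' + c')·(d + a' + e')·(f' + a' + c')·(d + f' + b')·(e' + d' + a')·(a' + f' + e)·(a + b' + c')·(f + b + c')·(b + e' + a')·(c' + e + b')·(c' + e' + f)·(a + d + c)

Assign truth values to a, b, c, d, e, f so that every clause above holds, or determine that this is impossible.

a=1,  b=0,  c=0,  d=0,  e=0,  f=0

Try f = 0.
Try c = 0.
Try d = 0.
Unit clause (a) forces a = 1.
Unit clause (e') forces e = 0.
All clauses hold; b can take either value.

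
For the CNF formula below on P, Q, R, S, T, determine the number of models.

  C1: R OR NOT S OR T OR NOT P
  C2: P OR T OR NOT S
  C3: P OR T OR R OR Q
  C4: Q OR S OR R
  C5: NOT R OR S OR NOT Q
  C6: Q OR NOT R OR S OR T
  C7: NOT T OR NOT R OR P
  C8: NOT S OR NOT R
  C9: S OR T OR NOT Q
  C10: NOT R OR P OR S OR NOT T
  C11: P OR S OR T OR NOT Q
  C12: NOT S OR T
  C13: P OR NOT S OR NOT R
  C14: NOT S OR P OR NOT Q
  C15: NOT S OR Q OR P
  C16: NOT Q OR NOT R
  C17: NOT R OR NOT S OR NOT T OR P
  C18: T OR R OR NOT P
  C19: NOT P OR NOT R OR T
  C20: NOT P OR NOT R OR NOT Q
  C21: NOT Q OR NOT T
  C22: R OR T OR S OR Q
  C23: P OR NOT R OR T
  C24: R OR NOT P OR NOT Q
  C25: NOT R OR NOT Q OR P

2

There are 2^5 = 32 truth assignments over (P, Q, R, S, T).
Split on R. With R = true, the clauses containing R are satisfied and NOT R drops from the rest; 1 of the 2^4 = 16 assignments to the other variables satisfy what remains.
With R = false, by the same count on the reduced clause set, 1 assignment works.
(One model: P=T, Q=F, R=F, S=T, T=T.)
Total: 1 + 1 = 2.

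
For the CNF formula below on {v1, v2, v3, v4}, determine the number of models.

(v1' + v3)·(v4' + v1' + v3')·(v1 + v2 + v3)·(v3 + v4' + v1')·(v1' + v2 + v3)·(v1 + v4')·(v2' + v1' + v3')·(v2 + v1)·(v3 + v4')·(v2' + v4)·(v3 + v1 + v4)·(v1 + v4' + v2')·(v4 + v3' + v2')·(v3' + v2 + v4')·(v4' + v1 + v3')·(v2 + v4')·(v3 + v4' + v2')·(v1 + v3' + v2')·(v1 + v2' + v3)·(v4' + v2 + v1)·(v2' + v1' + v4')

1

There are 2^4 = 16 truth assignments over (v1, v2, v3, v4).
Check each against the 21 clauses (columns in the order v1, v2, v3, v4):
  F F F F  ✗ fails (v1 + v2 + v3)
  F F F T  ✗ fails (v1 + v2 + v3)
  F F T F  ✗ fails (v2 + v1)
  F F T T  ✗ fails (v1 + v4')
  F T F F  ✗ fails (v2' + v4)
  F T F T  ✗ fails (v1 + v4')
  F T T F  ✗ fails (v2' + v4)
  F T T T  ✗ fails (v1 + v4')
  T F F F  ✗ fails (v1' + v3)
  T F F T  ✗ fails (v1' + v3)
  T F T F  ✓ satisfies all
  T F T T  ✗ fails (v4' + v1' + v3')
  T T F F  ✗ fails (v1' + v3)
  T T F T  ✗ fails (v1' + v3)
  T T T F  ✗ fails (v2' + v1' + v3')
  T T T T  ✗ fails (v4' + v1' + v3')
1 of the 16 rows is a model.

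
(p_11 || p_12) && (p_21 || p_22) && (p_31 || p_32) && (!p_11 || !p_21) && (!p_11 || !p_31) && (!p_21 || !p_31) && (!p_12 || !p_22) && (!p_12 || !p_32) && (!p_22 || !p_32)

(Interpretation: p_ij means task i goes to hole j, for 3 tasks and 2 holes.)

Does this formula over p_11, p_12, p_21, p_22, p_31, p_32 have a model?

Suppose p_11 = true.
Unit clause (!p_21) forces p_21 = false.
Unit clause (p_22) forces p_22 = true.
Unit clause (!p_31) forces p_31 = false.
Unit clause (p_32) forces p_32 = true.
That conflicts with the unit clause (!p_32).
That branch fails; take p_11 = false instead.
Unit clause (p_12) forces p_12 = true.
Unit clause (!p_22) forces p_22 = false.
Unit clause (p_21) forces p_21 = true.
Unit clause (!p_31) forces p_31 = false.
Unit clause (p_32) forces p_32 = true.
That conflicts with the unit clause (!p_32).
Both values of p_11 lead to a conflict.
No assignment satisfies every clause.

No, unsatisfiable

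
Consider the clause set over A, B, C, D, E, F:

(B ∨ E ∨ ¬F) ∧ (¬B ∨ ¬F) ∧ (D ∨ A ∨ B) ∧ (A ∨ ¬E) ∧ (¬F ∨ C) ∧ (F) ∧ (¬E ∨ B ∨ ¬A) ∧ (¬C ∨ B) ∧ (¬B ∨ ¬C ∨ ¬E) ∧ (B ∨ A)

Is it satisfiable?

Unsatisfiable

From the singleton clause (F), F = True.
From the singleton clause (¬B), B = False.
From the singleton clause (E), E = True.
From the singleton clause (A), A = True.
Now (¬A) is unsatisfied and unit — conflict.
No assignment satisfies every clause.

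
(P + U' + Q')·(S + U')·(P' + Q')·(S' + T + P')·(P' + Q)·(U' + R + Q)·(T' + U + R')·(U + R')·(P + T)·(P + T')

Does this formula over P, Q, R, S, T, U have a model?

No

Case S = 1:
Case P = 0:
(T) alone gives T = 1.
That conflicts with the unit clause (T').
Undo P and try P = 1.
(Q') alone gives Q = 0.
That conflicts with the unit clause (Q).
Both values of P lead to a conflict.
Undo S and try S = 0.
(U') alone gives U = 0.
(R') alone gives R = 0.
Case P = 0:
(T) alone gives T = 1.
That conflicts with the unit clause (T').
Undo P and try P = 1.
(Q') alone gives Q = 0.
That conflicts with the unit clause (Q).
Both values of P lead to a conflict.
Both values of S lead to a conflict.
No assignment satisfies every clause.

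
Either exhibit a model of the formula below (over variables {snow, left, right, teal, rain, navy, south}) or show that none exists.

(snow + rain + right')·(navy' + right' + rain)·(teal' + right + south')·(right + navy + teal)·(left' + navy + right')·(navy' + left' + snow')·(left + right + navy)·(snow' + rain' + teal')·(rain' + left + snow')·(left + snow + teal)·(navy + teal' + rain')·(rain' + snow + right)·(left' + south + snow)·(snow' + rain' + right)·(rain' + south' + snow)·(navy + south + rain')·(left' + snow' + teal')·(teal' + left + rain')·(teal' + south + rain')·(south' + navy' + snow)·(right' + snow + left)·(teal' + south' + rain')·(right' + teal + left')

snow=0, left=0, right=0, teal=1, rain=0, navy=1, south=0

Branch on snow: set snow = 0.
Branch on rain: set rain = 0.
(right') alone gives right = 0.
Branch on teal: set teal = 1.
(south') alone gives south = 0.
(left') alone gives left = 0.
(navy) alone gives navy = 1.
All clauses are satisfied.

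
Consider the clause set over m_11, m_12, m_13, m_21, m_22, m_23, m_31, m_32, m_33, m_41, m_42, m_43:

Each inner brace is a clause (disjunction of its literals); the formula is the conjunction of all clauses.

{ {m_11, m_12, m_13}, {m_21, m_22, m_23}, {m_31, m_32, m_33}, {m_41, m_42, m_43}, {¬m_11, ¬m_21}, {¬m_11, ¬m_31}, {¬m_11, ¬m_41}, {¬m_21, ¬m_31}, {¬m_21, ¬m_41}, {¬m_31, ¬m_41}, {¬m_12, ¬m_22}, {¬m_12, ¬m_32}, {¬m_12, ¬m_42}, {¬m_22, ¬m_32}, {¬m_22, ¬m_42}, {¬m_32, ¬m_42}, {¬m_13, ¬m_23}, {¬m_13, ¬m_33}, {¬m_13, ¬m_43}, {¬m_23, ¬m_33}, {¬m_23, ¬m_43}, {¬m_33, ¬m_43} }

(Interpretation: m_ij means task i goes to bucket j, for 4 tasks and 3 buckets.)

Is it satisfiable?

Suppose m_11 = False.
Suppose m_12 = True.
Unit clause (¬m_22) forces m_22 = False.
Unit clause (¬m_32) forces m_32 = False.
Unit clause (¬m_42) forces m_42 = False.
Suppose m_21 = True.
Unit clause (¬m_31) forces m_31 = False.
Unit clause (m_33) forces m_33 = True.
Unit clause (¬m_41) forces m_41 = False.
Unit clause (m_43) forces m_43 = True.
That conflicts with the unit clause (¬m_43).
So m_21 must be the other value — set m_21 = False.
Unit clause (m_23) forces m_23 = True.
Unit clause (¬m_13) forces m_13 = False.
Unit clause (¬m_33) forces m_33 = False.
Unit clause (m_31) forces m_31 = True.
Unit clause (¬m_41) forces m_41 = False.
Unit clause (m_43) forces m_43 = True.
That conflicts with the unit clause (¬m_43).
Both values of m_21 lead to a conflict.
So m_12 must be the other value — set m_12 = False.
Unit clause (m_13) forces m_13 = True.
Unit clause (¬m_23) forces m_23 = False.
Unit clause (¬m_33) forces m_33 = False.
Unit clause (¬m_43) forces m_43 = False.
Suppose m_21 = True.
Unit clause (¬m_31) forces m_31 = False.
Unit clause (m_32) forces m_32 = True.
Unit clause (¬m_41) forces m_41 = False.
Unit clause (m_42) forces m_42 = True.
That conflicts with the unit clause (¬m_42).
So m_21 must be the other value — set m_21 = False.
Unit clause (m_22) forces m_22 = True.
Unit clause (¬m_32) forces m_32 = False.
Unit clause (m_31) forces m_31 = True.
Unit clause (¬m_41) forces m_41 = False.
Unit clause (m_42) forces m_42 = True.
That conflicts with the unit clause (¬m_42).
Both values of m_21 lead to a conflict.
Both values of m_12 lead to a conflict.
So m_11 must be the other value — set m_11 = True.
Unit clause (¬m_21) forces m_21 = False.
Unit clause (¬m_31) forces m_31 = False.
Unit clause (¬m_41) forces m_41 = False.
Suppose m_22 = True.
Unit clause (¬m_12) forces m_12 = False.
Unit clause (¬m_32) forces m_32 = False.
Unit clause (m_33) forces m_33 = True.
Unit clause (¬m_42) forces m_42 = False.
Unit clause (m_43) forces m_43 = True.
That conflicts with the unit clause (¬m_43).
So m_22 must be the other value — set m_22 = False.
Unit clause (m_23) forces m_23 = True.
Unit clause (¬m_13) forces m_13 = False.
Unit clause (¬m_33) forces m_33 = False.
Unit clause (m_32) forces m_32 = True.
Unit clause (¬m_12) forces m_12 = False.
Unit clause (¬m_42) forces m_42 = False.
Unit clause (m_43) forces m_43 = True.
That conflicts with the unit clause (¬m_43).
Both values of m_22 lead to a conflict.
Both values of m_11 lead to a conflict.
No assignment satisfies every clause.

No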